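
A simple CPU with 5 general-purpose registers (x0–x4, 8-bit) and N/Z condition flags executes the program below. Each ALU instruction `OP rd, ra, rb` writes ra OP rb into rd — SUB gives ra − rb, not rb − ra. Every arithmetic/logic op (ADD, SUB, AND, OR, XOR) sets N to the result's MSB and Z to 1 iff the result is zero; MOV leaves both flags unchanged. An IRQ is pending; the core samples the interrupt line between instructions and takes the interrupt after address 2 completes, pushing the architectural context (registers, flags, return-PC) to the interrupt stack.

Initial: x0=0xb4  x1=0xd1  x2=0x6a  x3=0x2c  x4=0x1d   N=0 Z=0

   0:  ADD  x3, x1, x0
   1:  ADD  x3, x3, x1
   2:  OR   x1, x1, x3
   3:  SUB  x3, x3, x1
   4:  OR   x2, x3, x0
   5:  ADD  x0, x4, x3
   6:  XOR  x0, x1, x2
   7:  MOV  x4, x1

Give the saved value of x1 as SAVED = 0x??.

after  0: x0=0xb4 x1=0xd1 x2=0x6a x3=0x85 x4=0x1d  N=1 Z=0
after  1: x0=0xb4 x1=0xd1 x2=0x6a x3=0x56 x4=0x1d  N=0 Z=0
after  2: x0=0xb4 x1=0xd7 x2=0x6a x3=0x56 x4=0x1d  N=1 Z=0
-- IRQ taken; context saved, return-PC = 3 --

SAVED = 0xd7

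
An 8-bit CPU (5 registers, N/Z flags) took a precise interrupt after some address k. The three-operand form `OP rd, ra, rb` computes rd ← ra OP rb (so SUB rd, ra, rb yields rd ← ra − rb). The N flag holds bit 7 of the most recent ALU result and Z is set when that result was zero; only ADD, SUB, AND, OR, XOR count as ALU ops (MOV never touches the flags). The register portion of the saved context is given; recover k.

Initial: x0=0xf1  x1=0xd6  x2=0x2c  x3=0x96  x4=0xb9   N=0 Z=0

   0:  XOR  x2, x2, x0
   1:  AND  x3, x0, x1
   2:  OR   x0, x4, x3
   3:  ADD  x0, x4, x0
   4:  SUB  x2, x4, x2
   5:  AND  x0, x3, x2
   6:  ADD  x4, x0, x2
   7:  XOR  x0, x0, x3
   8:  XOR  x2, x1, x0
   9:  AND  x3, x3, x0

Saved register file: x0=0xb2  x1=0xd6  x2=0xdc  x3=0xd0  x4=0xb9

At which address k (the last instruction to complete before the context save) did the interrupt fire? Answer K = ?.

K = 4

after  0: x0=0xf1 x1=0xd6 x2=0xdd x3=0x96 x4=0xb9  N=1 Z=0
after  1: x0=0xf1 x1=0xd6 x2=0xdd x3=0xd0 x4=0xb9  N=1 Z=0
after  2: x0=0xf9 x1=0xd6 x2=0xdd x3=0xd0 x4=0xb9  N=1 Z=0
after  3: x0=0xb2 x1=0xd6 x2=0xdd x3=0xd0 x4=0xb9  N=1 Z=0
after  4: x0=0xb2 x1=0xd6 x2=0xdc x3=0xd0 x4=0xb9  N=1 Z=0
-- IRQ taken; context saved, return-PC = 5 --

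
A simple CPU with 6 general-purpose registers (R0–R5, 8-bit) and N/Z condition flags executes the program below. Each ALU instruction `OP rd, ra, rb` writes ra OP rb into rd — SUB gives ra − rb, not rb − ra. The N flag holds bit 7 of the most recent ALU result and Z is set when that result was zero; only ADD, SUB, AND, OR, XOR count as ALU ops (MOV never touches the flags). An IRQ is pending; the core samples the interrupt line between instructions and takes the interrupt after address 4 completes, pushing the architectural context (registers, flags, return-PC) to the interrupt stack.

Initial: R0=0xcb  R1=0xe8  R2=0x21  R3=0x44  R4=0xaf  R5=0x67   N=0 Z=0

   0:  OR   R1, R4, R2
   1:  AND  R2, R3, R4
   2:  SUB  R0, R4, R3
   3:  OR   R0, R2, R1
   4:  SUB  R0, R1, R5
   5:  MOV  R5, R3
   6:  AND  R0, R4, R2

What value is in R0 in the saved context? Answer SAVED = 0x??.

SAVED = 0x48

after  0: R0=0xcb R1=0xaf R2=0x21 R3=0x44 R4=0xaf R5=0x67  N=1 Z=0
after  1: R0=0xcb R1=0xaf R2=0x04 R3=0x44 R4=0xaf R5=0x67  N=0 Z=0
after  2: R0=0x6b R1=0xaf R2=0x04 R3=0x44 R4=0xaf R5=0x67  N=0 Z=0
after  3: R0=0xaf R1=0xaf R2=0x04 R3=0x44 R4=0xaf R5=0x67  N=1 Z=0
after  4: R0=0x48 R1=0xaf R2=0x04 R3=0x44 R4=0xaf R5=0x67  N=0 Z=0
-- IRQ taken; context saved, return-PC = 5 --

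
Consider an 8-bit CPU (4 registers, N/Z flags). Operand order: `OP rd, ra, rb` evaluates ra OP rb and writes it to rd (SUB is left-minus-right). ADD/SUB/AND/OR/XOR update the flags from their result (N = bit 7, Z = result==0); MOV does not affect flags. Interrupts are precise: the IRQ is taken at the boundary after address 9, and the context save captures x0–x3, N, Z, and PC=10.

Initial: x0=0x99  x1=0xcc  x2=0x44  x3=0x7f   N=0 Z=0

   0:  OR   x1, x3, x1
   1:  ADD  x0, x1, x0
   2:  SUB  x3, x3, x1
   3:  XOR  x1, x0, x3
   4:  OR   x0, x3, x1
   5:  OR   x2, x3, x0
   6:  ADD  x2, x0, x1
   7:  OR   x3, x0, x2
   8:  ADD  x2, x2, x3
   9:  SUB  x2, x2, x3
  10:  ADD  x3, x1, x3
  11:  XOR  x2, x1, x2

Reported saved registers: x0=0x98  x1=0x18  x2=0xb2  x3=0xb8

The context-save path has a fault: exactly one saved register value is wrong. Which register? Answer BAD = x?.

BAD = x2

after  0: x0=0x99 x1=0xff x2=0x44 x3=0x7f  N=1 Z=0
after  1: x0=0x98 x1=0xff x2=0x44 x3=0x7f  N=1 Z=0
after  2: x0=0x98 x1=0xff x2=0x44 x3=0x80  N=1 Z=0
after  3: x0=0x98 x1=0x18 x2=0x44 x3=0x80  N=0 Z=0
after  4: x0=0x98 x1=0x18 x2=0x44 x3=0x80  N=1 Z=0
after  5: x0=0x98 x1=0x18 x2=0x98 x3=0x80  N=1 Z=0
after  6: x0=0x98 x1=0x18 x2=0xb0 x3=0x80  N=1 Z=0
after  7: x0=0x98 x1=0x18 x2=0xb0 x3=0xb8  N=1 Z=0
after  8: x0=0x98 x1=0x18 x2=0x68 x3=0xb8  N=0 Z=0
after  9: x0=0x98 x1=0x18 x2=0xb0 x3=0xb8  N=1 Z=0
-- IRQ taken; context saved, return-PC = 10 --
mismatch: x2: reported 0xb2 vs actual 0xb0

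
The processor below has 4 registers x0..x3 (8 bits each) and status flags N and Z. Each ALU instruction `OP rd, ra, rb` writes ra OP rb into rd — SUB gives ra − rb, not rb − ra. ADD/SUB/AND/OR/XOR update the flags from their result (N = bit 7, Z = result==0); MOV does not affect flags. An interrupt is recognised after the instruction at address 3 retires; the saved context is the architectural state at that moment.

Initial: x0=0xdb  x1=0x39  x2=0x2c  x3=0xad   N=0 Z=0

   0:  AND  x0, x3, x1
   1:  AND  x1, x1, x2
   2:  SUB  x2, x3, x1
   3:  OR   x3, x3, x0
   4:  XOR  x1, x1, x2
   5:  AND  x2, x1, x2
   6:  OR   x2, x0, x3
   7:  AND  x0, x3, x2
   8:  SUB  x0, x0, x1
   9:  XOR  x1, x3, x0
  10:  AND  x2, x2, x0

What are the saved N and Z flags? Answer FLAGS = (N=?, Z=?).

after  0: x0=0x29 x1=0x39 x2=0x2c x3=0xad  N=0 Z=0
after  1: x0=0x29 x1=0x28 x2=0x2c x3=0xad  N=0 Z=0
after  2: x0=0x29 x1=0x28 x2=0x85 x3=0xad  N=1 Z=0
after  3: x0=0x29 x1=0x28 x2=0x85 x3=0xad  N=1 Z=0
-- IRQ taken; context saved, return-PC = 4 --

FLAGS = (N=1, Z=0)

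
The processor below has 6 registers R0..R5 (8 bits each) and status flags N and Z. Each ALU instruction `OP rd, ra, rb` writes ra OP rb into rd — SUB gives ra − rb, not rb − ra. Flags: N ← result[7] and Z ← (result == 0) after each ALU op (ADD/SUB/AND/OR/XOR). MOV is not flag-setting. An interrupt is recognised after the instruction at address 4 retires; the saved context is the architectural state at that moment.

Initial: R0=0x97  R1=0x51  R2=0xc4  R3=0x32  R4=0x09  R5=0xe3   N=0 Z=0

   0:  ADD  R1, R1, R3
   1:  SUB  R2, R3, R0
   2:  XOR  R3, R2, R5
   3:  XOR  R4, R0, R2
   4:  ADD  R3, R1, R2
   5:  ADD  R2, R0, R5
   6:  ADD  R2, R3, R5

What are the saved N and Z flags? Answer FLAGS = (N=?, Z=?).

FLAGS = (N=0, Z=0)

after  0: R0=0x97 R1=0x83 R2=0xc4 R3=0x32 R4=0x09 R5=0xe3  N=1 Z=0
after  1: R0=0x97 R1=0x83 R2=0x9b R3=0x32 R4=0x09 R5=0xe3  N=1 Z=0
after  2: R0=0x97 R1=0x83 R2=0x9b R3=0x78 R4=0x09 R5=0xe3  N=0 Z=0
after  3: R0=0x97 R1=0x83 R2=0x9b R3=0x78 R4=0x0c R5=0xe3  N=0 Z=0
after  4: R0=0x97 R1=0x83 R2=0x9b R3=0x1e R4=0x0c R5=0xe3  N=0 Z=0
-- IRQ taken; context saved, return-PC = 5 --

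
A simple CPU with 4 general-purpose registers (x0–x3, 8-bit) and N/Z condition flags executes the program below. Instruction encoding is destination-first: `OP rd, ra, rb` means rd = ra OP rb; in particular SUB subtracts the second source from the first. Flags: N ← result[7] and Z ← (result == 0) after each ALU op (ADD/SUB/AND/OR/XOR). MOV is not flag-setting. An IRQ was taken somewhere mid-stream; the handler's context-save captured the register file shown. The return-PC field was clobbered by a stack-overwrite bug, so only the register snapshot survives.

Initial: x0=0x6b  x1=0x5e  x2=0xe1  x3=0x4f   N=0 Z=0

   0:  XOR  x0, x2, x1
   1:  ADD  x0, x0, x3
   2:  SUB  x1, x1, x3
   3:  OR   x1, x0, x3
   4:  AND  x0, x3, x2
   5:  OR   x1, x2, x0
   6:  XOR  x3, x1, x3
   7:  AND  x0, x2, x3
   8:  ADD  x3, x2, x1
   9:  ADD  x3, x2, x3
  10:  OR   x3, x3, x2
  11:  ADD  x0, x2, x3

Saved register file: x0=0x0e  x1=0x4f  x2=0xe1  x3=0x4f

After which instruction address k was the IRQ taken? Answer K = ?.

K = 3

after  0: x0=0xbf x1=0x5e x2=0xe1 x3=0x4f  N=1 Z=0
after  1: x0=0x0e x1=0x5e x2=0xe1 x3=0x4f  N=0 Z=0
after  2: x0=0x0e x1=0x0f x2=0xe1 x3=0x4f  N=0 Z=0
after  3: x0=0x0e x1=0x4f x2=0xe1 x3=0x4f  N=0 Z=0
-- IRQ taken; context saved, return-PC = 4 --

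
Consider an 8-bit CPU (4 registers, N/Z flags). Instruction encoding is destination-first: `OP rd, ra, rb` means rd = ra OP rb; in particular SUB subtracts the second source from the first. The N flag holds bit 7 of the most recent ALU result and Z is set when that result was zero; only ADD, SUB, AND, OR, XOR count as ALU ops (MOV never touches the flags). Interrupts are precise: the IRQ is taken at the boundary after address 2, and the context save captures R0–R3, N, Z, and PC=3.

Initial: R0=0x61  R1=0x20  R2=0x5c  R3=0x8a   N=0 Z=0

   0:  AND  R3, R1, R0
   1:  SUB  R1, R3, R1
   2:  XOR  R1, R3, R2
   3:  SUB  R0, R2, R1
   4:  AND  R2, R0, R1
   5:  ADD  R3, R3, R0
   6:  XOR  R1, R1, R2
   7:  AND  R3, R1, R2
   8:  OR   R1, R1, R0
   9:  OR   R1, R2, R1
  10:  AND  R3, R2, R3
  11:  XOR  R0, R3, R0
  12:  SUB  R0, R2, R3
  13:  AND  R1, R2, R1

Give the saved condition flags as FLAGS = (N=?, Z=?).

after  0: R0=0x61 R1=0x20 R2=0x5c R3=0x20  N=0 Z=0
after  1: R0=0x61 R1=0x00 R2=0x5c R3=0x20  N=0 Z=1
after  2: R0=0x61 R1=0x7c R2=0x5c R3=0x20  N=0 Z=0
-- IRQ taken; context saved, return-PC = 3 --

FLAGS = (N=0, Z=0)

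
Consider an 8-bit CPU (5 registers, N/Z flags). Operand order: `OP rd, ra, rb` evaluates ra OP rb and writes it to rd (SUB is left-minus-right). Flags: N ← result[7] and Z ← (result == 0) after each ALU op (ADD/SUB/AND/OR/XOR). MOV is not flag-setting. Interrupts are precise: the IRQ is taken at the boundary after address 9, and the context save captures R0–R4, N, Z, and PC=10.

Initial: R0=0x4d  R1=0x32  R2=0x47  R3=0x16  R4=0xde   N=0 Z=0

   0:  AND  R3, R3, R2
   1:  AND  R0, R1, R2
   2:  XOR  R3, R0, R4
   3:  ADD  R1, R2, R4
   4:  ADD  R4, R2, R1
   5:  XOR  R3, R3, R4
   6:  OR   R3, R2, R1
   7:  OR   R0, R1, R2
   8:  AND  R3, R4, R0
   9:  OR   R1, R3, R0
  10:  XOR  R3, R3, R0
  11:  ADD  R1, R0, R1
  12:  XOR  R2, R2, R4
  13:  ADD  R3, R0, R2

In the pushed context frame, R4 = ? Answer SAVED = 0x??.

after  0: R0=0x4d R1=0x32 R2=0x47 R3=0x06 R4=0xde  N=0 Z=0
after  1: R0=0x02 R1=0x32 R2=0x47 R3=0x06 R4=0xde  N=0 Z=0
after  2: R0=0x02 R1=0x32 R2=0x47 R3=0xdc R4=0xde  N=1 Z=0
after  3: R0=0x02 R1=0x25 R2=0x47 R3=0xdc R4=0xde  N=0 Z=0
after  4: R0=0x02 R1=0x25 R2=0x47 R3=0xdc R4=0x6c  N=0 Z=0
after  5: R0=0x02 R1=0x25 R2=0x47 R3=0xb0 R4=0x6c  N=1 Z=0
after  6: R0=0x02 R1=0x25 R2=0x47 R3=0x67 R4=0x6c  N=0 Z=0
after  7: R0=0x67 R1=0x25 R2=0x47 R3=0x67 R4=0x6c  N=0 Z=0
after  8: R0=0x67 R1=0x25 R2=0x47 R3=0x64 R4=0x6c  N=0 Z=0
after  9: R0=0x67 R1=0x67 R2=0x47 R3=0x64 R4=0x6c  N=0 Z=0
-- IRQ taken; context saved, return-PC = 10 --

SAVED = 0x6c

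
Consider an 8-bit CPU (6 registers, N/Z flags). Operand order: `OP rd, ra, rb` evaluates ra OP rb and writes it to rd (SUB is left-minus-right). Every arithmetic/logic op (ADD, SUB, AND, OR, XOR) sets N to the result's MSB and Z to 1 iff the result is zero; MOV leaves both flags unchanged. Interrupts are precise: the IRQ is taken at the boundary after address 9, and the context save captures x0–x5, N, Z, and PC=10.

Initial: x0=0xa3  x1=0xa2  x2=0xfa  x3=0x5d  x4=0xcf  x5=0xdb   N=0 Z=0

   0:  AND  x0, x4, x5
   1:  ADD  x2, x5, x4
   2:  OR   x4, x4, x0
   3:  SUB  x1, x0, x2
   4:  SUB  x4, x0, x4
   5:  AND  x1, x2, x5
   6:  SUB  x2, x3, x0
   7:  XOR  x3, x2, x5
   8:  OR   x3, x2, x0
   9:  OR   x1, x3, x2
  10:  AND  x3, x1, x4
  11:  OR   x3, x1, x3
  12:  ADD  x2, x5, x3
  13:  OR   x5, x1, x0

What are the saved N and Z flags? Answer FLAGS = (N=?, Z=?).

after  0: x0=0xcb x1=0xa2 x2=0xfa x3=0x5d x4=0xcf x5=0xdb  N=1 Z=0
after  1: x0=0xcb x1=0xa2 x2=0xaa x3=0x5d x4=0xcf x5=0xdb  N=1 Z=0
after  2: x0=0xcb x1=0xa2 x2=0xaa x3=0x5d x4=0xcf x5=0xdb  N=1 Z=0
after  3: x0=0xcb x1=0x21 x2=0xaa x3=0x5d x4=0xcf x5=0xdb  N=0 Z=0
after  4: x0=0xcb x1=0x21 x2=0xaa x3=0x5d x4=0xfc x5=0xdb  N=1 Z=0
after  5: x0=0xcb x1=0x8a x2=0xaa x3=0x5d x4=0xfc x5=0xdb  N=1 Z=0
after  6: x0=0xcb x1=0x8a x2=0x92 x3=0x5d x4=0xfc x5=0xdb  N=1 Z=0
after  7: x0=0xcb x1=0x8a x2=0x92 x3=0x49 x4=0xfc x5=0xdb  N=0 Z=0
after  8: x0=0xcb x1=0x8a x2=0x92 x3=0xdb x4=0xfc x5=0xdb  N=1 Z=0
after  9: x0=0xcb x1=0xdb x2=0x92 x3=0xdb x4=0xfc x5=0xdb  N=1 Z=0
-- IRQ taken; context saved, return-PC = 10 --

FLAGS = (N=1, Z=0)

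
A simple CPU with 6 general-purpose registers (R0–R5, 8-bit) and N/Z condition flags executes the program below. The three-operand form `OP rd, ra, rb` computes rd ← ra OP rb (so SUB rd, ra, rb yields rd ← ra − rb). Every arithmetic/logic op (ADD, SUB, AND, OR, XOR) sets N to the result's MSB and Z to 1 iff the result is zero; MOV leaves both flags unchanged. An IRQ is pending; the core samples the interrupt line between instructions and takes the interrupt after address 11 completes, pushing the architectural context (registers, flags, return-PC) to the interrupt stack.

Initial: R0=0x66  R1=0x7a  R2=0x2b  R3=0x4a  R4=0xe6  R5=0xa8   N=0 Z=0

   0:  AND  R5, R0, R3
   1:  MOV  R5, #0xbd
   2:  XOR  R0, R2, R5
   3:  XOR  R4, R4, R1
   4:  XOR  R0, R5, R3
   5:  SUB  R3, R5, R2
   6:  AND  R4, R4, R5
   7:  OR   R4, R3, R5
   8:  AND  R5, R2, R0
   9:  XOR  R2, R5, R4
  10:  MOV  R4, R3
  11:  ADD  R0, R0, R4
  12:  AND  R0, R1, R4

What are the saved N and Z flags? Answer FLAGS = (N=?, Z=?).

FLAGS = (N=1, Z=0)

after  0: R0=0x66 R1=0x7a R2=0x2b R3=0x4a R4=0xe6 R5=0x42  N=0 Z=0
after  1: R0=0x66 R1=0x7a R2=0x2b R3=0x4a R4=0xe6 R5=0xbd  N=0 Z=0
after  2: R0=0x96 R1=0x7a R2=0x2b R3=0x4a R4=0xe6 R5=0xbd  N=1 Z=0
after  3: R0=0x96 R1=0x7a R2=0x2b R3=0x4a R4=0x9c R5=0xbd  N=1 Z=0
after  4: R0=0xf7 R1=0x7a R2=0x2b R3=0x4a R4=0x9c R5=0xbd  N=1 Z=0
after  5: R0=0xf7 R1=0x7a R2=0x2b R3=0x92 R4=0x9c R5=0xbd  N=1 Z=0
after  6: R0=0xf7 R1=0x7a R2=0x2b R3=0x92 R4=0x9c R5=0xbd  N=1 Z=0
after  7: R0=0xf7 R1=0x7a R2=0x2b R3=0x92 R4=0xbf R5=0xbd  N=1 Z=0
after  8: R0=0xf7 R1=0x7a R2=0x2b R3=0x92 R4=0xbf R5=0x23  N=0 Z=0
after  9: R0=0xf7 R1=0x7a R2=0x9c R3=0x92 R4=0xbf R5=0x23  N=1 Z=0
after 10: R0=0xf7 R1=0x7a R2=0x9c R3=0x92 R4=0x92 R5=0x23  N=1 Z=0
after 11: R0=0x89 R1=0x7a R2=0x9c R3=0x92 R4=0x92 R5=0x23  N=1 Z=0
-- IRQ taken; context saved, return-PC = 12 --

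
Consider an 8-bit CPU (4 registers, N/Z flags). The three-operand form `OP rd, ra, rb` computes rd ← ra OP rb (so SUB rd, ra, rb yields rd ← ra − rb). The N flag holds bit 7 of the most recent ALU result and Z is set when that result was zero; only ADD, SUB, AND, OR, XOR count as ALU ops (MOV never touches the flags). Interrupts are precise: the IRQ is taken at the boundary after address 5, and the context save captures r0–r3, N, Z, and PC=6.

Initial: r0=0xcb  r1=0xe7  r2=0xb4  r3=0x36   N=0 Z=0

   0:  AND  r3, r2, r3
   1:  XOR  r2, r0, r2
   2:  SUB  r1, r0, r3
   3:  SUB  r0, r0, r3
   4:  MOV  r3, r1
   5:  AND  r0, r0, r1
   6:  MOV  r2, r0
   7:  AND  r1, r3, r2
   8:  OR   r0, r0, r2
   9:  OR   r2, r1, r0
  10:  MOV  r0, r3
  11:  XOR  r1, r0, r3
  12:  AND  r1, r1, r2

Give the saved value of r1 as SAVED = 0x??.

SAVED = 0x97

after  0: r0=0xcb r1=0xe7 r2=0xb4 r3=0x34  N=0 Z=0
after  1: r0=0xcb r1=0xe7 r2=0x7f r3=0x34  N=0 Z=0
after  2: r0=0xcb r1=0x97 r2=0x7f r3=0x34  N=1 Z=0
after  3: r0=0x97 r1=0x97 r2=0x7f r3=0x34  N=1 Z=0
after  4: r0=0x97 r1=0x97 r2=0x7f r3=0x97  N=1 Z=0
after  5: r0=0x97 r1=0x97 r2=0x7f r3=0x97  N=1 Z=0
-- IRQ taken; context saved, return-PC = 6 --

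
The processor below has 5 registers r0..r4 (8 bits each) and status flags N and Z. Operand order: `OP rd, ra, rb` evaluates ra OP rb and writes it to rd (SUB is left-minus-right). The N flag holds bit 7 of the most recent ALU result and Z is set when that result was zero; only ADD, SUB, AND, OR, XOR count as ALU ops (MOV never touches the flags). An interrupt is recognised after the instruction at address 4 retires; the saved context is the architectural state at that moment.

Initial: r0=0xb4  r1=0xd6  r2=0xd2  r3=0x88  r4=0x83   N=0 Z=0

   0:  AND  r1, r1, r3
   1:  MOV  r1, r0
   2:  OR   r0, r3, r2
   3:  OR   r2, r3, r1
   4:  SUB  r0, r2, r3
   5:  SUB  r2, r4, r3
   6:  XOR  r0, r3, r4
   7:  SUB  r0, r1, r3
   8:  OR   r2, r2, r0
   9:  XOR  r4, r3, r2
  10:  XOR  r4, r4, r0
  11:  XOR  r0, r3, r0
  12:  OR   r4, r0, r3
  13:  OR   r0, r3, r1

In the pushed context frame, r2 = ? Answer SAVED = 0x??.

SAVED = 0xbc

after  0: r0=0xb4 r1=0x80 r2=0xd2 r3=0x88 r4=0x83  N=1 Z=0
after  1: r0=0xb4 r1=0xb4 r2=0xd2 r3=0x88 r4=0x83  N=1 Z=0
after  2: r0=0xda r1=0xb4 r2=0xd2 r3=0x88 r4=0x83  N=1 Z=0
after  3: r0=0xda r1=0xb4 r2=0xbc r3=0x88 r4=0x83  N=1 Z=0
after  4: r0=0x34 r1=0xb4 r2=0xbc r3=0x88 r4=0x83  N=0 Z=0
-- IRQ taken; context saved, return-PC = 5 --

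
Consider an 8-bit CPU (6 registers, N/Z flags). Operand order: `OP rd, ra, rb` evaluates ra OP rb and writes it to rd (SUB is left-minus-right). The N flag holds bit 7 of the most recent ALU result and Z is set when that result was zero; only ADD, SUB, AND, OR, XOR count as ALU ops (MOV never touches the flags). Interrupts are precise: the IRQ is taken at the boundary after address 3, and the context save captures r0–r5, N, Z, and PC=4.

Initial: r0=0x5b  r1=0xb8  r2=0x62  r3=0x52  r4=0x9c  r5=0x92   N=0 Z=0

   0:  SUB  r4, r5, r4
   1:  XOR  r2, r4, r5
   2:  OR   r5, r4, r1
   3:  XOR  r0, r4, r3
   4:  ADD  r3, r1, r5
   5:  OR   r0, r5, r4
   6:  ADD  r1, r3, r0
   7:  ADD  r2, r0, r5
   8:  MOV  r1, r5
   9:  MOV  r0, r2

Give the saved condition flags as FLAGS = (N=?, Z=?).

after  0: r0=0x5b r1=0xb8 r2=0x62 r3=0x52 r4=0xf6 r5=0x92  N=1 Z=0
after  1: r0=0x5b r1=0xb8 r2=0x64 r3=0x52 r4=0xf6 r5=0x92  N=0 Z=0
after  2: r0=0x5b r1=0xb8 r2=0x64 r3=0x52 r4=0xf6 r5=0xfe  N=1 Z=0
after  3: r0=0xa4 r1=0xb8 r2=0x64 r3=0x52 r4=0xf6 r5=0xfe  N=1 Z=0
-- IRQ taken; context saved, return-PC = 4 --

FLAGS = (N=1, Z=0)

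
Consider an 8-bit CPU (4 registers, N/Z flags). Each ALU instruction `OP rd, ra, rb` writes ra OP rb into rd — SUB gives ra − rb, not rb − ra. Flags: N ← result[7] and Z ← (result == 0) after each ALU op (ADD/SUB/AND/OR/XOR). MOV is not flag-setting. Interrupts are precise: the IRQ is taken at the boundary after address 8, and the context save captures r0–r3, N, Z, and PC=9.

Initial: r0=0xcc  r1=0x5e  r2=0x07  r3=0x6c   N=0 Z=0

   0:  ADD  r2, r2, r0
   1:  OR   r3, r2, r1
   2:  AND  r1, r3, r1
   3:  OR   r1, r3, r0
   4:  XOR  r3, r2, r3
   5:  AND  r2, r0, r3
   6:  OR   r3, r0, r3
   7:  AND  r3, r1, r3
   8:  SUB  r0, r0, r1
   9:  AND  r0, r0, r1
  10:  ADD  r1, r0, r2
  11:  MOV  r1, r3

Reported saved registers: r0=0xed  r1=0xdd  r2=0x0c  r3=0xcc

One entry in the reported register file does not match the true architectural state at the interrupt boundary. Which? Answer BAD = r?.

after  0: r0=0xcc r1=0x5e r2=0xd3 r3=0x6c  N=1 Z=0
after  1: r0=0xcc r1=0x5e r2=0xd3 r3=0xdf  N=1 Z=0
after  2: r0=0xcc r1=0x5e r2=0xd3 r3=0xdf  N=0 Z=0
after  3: r0=0xcc r1=0xdf r2=0xd3 r3=0xdf  N=1 Z=0
after  4: r0=0xcc r1=0xdf r2=0xd3 r3=0x0c  N=0 Z=0
after  5: r0=0xcc r1=0xdf r2=0x0c r3=0x0c  N=0 Z=0
after  6: r0=0xcc r1=0xdf r2=0x0c r3=0xcc  N=1 Z=0
after  7: r0=0xcc r1=0xdf r2=0x0c r3=0xcc  N=1 Z=0
after  8: r0=0xed r1=0xdf r2=0x0c r3=0xcc  N=1 Z=0
-- IRQ taken; context saved, return-PC = 9 --
mismatch: r1: reported 0xdd vs actual 0xdf

BAD = r1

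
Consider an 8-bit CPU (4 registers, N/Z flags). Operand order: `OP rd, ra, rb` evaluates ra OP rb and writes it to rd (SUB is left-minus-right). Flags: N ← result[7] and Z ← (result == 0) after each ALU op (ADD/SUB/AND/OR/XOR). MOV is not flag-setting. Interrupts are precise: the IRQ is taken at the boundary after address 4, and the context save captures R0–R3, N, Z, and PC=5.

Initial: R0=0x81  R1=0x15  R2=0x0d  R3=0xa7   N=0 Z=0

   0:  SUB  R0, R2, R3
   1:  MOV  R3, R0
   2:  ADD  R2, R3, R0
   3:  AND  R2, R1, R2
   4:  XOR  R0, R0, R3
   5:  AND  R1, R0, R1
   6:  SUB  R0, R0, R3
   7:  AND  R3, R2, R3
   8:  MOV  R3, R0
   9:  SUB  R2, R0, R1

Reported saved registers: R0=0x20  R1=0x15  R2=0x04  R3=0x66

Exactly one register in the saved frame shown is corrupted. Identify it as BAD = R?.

after  0: R0=0x66 R1=0x15 R2=0x0d R3=0xa7  N=0 Z=0
after  1: R0=0x66 R1=0x15 R2=0x0d R3=0x66  N=0 Z=0
after  2: R0=0x66 R1=0x15 R2=0xcc R3=0x66  N=1 Z=0
after  3: R0=0x66 R1=0x15 R2=0x04 R3=0x66  N=0 Z=0
after  4: R0=0x00 R1=0x15 R2=0x04 R3=0x66  N=0 Z=1
-- IRQ taken; context saved, return-PC = 5 --
mismatch: R0: reported 0x20 vs actual 0x00

BAD = R0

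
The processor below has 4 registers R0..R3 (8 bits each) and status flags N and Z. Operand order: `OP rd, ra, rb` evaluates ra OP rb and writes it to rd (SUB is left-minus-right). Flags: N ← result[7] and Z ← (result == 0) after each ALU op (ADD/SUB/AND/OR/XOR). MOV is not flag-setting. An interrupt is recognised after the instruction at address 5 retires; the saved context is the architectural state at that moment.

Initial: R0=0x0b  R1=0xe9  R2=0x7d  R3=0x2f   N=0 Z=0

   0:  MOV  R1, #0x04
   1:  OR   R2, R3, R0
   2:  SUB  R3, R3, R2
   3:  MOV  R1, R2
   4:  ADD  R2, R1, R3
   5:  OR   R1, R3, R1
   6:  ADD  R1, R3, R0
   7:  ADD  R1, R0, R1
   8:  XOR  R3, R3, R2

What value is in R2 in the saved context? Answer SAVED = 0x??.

SAVED = 0x2f

after  0: R0=0x0b R1=0x04 R2=0x7d R3=0x2f  N=0 Z=0
after  1: R0=0x0b R1=0x04 R2=0x2f R3=0x2f  N=0 Z=0
after  2: R0=0x0b R1=0x04 R2=0x2f R3=0x00  N=0 Z=1
after  3: R0=0x0b R1=0x2f R2=0x2f R3=0x00  N=0 Z=1
after  4: R0=0x0b R1=0x2f R2=0x2f R3=0x00  N=0 Z=0
after  5: R0=0x0b R1=0x2f R2=0x2f R3=0x00  N=0 Z=0
-- IRQ taken; context saved, return-PC = 6 --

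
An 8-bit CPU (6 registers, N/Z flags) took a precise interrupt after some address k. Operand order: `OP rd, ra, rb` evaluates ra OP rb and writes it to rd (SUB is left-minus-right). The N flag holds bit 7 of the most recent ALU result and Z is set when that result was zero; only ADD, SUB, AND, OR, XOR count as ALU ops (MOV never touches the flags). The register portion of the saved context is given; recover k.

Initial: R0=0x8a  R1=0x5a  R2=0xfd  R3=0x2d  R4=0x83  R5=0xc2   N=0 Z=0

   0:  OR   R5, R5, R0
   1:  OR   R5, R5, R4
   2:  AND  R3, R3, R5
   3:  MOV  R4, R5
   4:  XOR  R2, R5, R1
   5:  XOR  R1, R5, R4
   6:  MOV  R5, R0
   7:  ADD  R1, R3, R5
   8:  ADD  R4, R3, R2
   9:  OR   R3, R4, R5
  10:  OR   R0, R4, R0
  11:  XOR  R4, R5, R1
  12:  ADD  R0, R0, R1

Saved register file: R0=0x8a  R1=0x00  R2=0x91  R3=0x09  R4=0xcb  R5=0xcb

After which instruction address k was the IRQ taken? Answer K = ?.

K = 5

after  0: R0=0x8a R1=0x5a R2=0xfd R3=0x2d R4=0x83 R5=0xca  N=1 Z=0
after  1: R0=0x8a R1=0x5a R2=0xfd R3=0x2d R4=0x83 R5=0xcb  N=1 Z=0
after  2: R0=0x8a R1=0x5a R2=0xfd R3=0x09 R4=0x83 R5=0xcb  N=0 Z=0
after  3: R0=0x8a R1=0x5a R2=0xfd R3=0x09 R4=0xcb R5=0xcb  N=0 Z=0
after  4: R0=0x8a R1=0x5a R2=0x91 R3=0x09 R4=0xcb R5=0xcb  N=1 Z=0
after  5: R0=0x8a R1=0x00 R2=0x91 R3=0x09 R4=0xcb R5=0xcb  N=0 Z=1
-- IRQ taken; context saved, return-PC = 6 --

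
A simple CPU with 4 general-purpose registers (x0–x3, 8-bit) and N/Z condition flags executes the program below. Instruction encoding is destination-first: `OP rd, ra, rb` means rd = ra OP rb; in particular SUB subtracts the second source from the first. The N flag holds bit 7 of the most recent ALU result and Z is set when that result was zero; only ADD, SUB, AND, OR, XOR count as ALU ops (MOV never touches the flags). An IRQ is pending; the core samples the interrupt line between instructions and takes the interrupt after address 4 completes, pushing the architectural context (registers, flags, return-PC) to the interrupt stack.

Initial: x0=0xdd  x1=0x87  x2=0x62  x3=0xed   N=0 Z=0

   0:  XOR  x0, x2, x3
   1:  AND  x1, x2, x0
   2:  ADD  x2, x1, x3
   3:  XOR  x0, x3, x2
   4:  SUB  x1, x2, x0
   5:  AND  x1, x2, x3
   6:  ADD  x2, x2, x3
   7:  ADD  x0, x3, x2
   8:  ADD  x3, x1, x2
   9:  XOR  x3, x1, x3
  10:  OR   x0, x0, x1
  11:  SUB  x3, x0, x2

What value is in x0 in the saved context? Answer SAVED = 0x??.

SAVED = 0x02

after  0: x0=0x8f x1=0x87 x2=0x62 x3=0xed  N=1 Z=0
after  1: x0=0x8f x1=0x02 x2=0x62 x3=0xed  N=0 Z=0
after  2: x0=0x8f x1=0x02 x2=0xef x3=0xed  N=1 Z=0
after  3: x0=0x02 x1=0x02 x2=0xef x3=0xed  N=0 Z=0
after  4: x0=0x02 x1=0xed x2=0xef x3=0xed  N=1 Z=0
-- IRQ taken; context saved, return-PC = 5 --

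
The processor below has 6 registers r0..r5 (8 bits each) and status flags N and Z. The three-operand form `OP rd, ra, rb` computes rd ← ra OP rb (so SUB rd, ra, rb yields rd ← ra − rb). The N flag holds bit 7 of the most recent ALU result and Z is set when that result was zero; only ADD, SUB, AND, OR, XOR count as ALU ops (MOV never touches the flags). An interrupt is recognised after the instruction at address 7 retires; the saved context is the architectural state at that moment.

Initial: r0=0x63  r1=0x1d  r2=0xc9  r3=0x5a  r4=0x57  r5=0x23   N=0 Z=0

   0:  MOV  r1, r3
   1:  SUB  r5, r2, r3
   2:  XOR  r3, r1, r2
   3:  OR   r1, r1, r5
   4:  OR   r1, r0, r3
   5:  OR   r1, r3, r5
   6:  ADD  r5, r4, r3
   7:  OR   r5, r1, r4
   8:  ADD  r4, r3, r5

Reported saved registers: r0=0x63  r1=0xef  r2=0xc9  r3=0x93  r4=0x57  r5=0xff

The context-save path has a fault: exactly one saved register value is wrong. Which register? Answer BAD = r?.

BAD = r1

after  0: r0=0x63 r1=0x5a r2=0xc9 r3=0x5a r4=0x57 r5=0x23  N=0 Z=0
after  1: r0=0x63 r1=0x5a r2=0xc9 r3=0x5a r4=0x57 r5=0x6f  N=0 Z=0
after  2: r0=0x63 r1=0x5a r2=0xc9 r3=0x93 r4=0x57 r5=0x6f  N=1 Z=0
after  3: r0=0x63 r1=0x7f r2=0xc9 r3=0x93 r4=0x57 r5=0x6f  N=0 Z=0
after  4: r0=0x63 r1=0xf3 r2=0xc9 r3=0x93 r4=0x57 r5=0x6f  N=1 Z=0
after  5: r0=0x63 r1=0xff r2=0xc9 r3=0x93 r4=0x57 r5=0x6f  N=1 Z=0
after  6: r0=0x63 r1=0xff r2=0xc9 r3=0x93 r4=0x57 r5=0xea  N=1 Z=0
after  7: r0=0x63 r1=0xff r2=0xc9 r3=0x93 r4=0x57 r5=0xff  N=1 Z=0
-- IRQ taken; context saved, return-PC = 8 --
mismatch: r1: reported 0xef vs actual 0xff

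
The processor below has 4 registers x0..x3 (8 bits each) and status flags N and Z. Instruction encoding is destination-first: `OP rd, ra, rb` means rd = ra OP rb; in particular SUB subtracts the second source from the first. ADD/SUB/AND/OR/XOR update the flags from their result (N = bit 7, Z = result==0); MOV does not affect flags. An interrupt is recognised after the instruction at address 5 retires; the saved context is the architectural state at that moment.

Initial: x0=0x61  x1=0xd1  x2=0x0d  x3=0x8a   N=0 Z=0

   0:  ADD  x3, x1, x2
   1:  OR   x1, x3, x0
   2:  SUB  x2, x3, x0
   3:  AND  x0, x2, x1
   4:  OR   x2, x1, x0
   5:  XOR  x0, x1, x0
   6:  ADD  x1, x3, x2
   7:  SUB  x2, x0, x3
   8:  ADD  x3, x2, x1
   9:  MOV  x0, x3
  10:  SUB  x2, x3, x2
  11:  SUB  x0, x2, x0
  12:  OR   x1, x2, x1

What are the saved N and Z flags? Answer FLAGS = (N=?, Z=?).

FLAGS = (N=1, Z=0)

after  0: x0=0x61 x1=0xd1 x2=0x0d x3=0xde  N=1 Z=0
after  1: x0=0x61 x1=0xff x2=0x0d x3=0xde  N=1 Z=0
after  2: x0=0x61 x1=0xff x2=0x7d x3=0xde  N=0 Z=0
after  3: x0=0x7d x1=0xff x2=0x7d x3=0xde  N=0 Z=0
after  4: x0=0x7d x1=0xff x2=0xff x3=0xde  N=1 Z=0
after  5: x0=0x82 x1=0xff x2=0xff x3=0xde  N=1 Z=0
-- IRQ taken; context saved, return-PC = 6 --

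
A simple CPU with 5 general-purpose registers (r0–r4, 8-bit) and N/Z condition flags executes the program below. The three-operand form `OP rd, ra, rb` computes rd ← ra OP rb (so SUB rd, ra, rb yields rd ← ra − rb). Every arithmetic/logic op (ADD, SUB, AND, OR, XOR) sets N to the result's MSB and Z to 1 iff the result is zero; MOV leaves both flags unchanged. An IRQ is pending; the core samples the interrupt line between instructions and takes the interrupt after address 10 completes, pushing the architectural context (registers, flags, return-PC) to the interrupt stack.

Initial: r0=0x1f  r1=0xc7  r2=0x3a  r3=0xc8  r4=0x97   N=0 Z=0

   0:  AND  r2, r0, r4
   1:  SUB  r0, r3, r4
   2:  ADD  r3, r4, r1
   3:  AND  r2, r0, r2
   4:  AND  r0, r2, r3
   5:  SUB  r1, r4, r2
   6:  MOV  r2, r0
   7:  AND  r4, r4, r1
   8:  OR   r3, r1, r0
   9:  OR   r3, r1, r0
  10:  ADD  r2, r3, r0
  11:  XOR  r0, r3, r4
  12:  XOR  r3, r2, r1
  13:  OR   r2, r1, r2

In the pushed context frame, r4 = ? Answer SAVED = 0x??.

SAVED = 0x86

after  0: r0=0x1f r1=0xc7 r2=0x17 r3=0xc8 r4=0x97  N=0 Z=0
after  1: r0=0x31 r1=0xc7 r2=0x17 r3=0xc8 r4=0x97  N=0 Z=0
after  2: r0=0x31 r1=0xc7 r2=0x17 r3=0x5e r4=0x97  N=0 Z=0
after  3: r0=0x31 r1=0xc7 r2=0x11 r3=0x5e r4=0x97  N=0 Z=0
after  4: r0=0x10 r1=0xc7 r2=0x11 r3=0x5e r4=0x97  N=0 Z=0
after  5: r0=0x10 r1=0x86 r2=0x11 r3=0x5e r4=0x97  N=1 Z=0
after  6: r0=0x10 r1=0x86 r2=0x10 r3=0x5e r4=0x97  N=1 Z=0
after  7: r0=0x10 r1=0x86 r2=0x10 r3=0x5e r4=0x86  N=1 Z=0
after  8: r0=0x10 r1=0x86 r2=0x10 r3=0x96 r4=0x86  N=1 Z=0
after  9: r0=0x10 r1=0x86 r2=0x10 r3=0x96 r4=0x86  N=1 Z=0
after 10: r0=0x10 r1=0x86 r2=0xa6 r3=0x96 r4=0x86  N=1 Z=0
-- IRQ taken; context saved, return-PC = 11 --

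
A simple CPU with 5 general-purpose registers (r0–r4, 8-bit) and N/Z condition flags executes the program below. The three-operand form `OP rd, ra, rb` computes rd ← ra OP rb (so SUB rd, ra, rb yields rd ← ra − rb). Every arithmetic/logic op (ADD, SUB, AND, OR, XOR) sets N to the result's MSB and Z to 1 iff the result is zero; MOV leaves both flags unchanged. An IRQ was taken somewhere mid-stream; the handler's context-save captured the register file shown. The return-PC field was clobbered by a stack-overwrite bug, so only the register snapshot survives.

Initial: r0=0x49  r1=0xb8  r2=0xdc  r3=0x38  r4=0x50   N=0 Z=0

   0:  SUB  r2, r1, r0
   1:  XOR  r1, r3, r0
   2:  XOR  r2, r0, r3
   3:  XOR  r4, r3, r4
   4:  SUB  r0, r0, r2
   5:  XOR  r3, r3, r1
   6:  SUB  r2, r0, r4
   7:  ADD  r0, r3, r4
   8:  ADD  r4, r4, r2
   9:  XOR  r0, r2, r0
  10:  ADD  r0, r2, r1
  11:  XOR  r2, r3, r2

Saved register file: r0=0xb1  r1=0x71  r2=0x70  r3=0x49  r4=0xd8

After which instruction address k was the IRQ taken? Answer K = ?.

K = 8

after  0: r0=0x49 r1=0xb8 r2=0x6f r3=0x38 r4=0x50  N=0 Z=0
after  1: r0=0x49 r1=0x71 r2=0x6f r3=0x38 r4=0x50  N=0 Z=0
after  2: r0=0x49 r1=0x71 r2=0x71 r3=0x38 r4=0x50  N=0 Z=0
after  3: r0=0x49 r1=0x71 r2=0x71 r3=0x38 r4=0x68  N=0 Z=0
after  4: r0=0xd8 r1=0x71 r2=0x71 r3=0x38 r4=0x68  N=1 Z=0
after  5: r0=0xd8 r1=0x71 r2=0x71 r3=0x49 r4=0x68  N=0 Z=0
after  6: r0=0xd8 r1=0x71 r2=0x70 r3=0x49 r4=0x68  N=0 Z=0
after  7: r0=0xb1 r1=0x71 r2=0x70 r3=0x49 r4=0x68  N=1 Z=0
after  8: r0=0xb1 r1=0x71 r2=0x70 r3=0x49 r4=0xd8  N=1 Z=0
-- IRQ taken; context saved, return-PC = 9 --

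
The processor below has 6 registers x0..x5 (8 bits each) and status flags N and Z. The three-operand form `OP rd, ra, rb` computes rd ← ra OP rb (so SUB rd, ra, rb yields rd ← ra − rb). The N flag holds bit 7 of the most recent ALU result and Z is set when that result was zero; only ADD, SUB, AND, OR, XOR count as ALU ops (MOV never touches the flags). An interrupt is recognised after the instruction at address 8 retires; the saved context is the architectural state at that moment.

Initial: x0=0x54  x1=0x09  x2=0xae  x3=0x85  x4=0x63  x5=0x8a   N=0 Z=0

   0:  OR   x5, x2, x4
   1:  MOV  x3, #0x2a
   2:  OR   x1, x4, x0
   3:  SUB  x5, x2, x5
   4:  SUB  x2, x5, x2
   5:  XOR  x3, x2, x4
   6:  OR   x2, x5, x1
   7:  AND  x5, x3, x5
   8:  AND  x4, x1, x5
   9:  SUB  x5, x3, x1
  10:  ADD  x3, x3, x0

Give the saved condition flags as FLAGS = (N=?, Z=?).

after  0: x0=0x54 x1=0x09 x2=0xae x3=0x85 x4=0x63 x5=0xef  N=1 Z=0
after  1: x0=0x54 x1=0x09 x2=0xae x3=0x2a x4=0x63 x5=0xef  N=1 Z=0
after  2: x0=0x54 x1=0x77 x2=0xae x3=0x2a x4=0x63 x5=0xef  N=0 Z=0
after  3: x0=0x54 x1=0x77 x2=0xae x3=0x2a x4=0x63 x5=0xbf  N=1 Z=0
after  4: x0=0x54 x1=0x77 x2=0x11 x3=0x2a x4=0x63 x5=0xbf  N=0 Z=0
after  5: x0=0x54 x1=0x77 x2=0x11 x3=0x72 x4=0x63 x5=0xbf  N=0 Z=0
after  6: x0=0x54 x1=0x77 x2=0xff x3=0x72 x4=0x63 x5=0xbf  N=1 Z=0
after  7: x0=0x54 x1=0x77 x2=0xff x3=0x72 x4=0x63 x5=0x32  N=0 Z=0
after  8: x0=0x54 x1=0x77 x2=0xff x3=0x72 x4=0x32 x5=0x32  N=0 Z=0
-- IRQ taken; context saved, return-PC = 9 --

FLAGS = (N=0, Z=0)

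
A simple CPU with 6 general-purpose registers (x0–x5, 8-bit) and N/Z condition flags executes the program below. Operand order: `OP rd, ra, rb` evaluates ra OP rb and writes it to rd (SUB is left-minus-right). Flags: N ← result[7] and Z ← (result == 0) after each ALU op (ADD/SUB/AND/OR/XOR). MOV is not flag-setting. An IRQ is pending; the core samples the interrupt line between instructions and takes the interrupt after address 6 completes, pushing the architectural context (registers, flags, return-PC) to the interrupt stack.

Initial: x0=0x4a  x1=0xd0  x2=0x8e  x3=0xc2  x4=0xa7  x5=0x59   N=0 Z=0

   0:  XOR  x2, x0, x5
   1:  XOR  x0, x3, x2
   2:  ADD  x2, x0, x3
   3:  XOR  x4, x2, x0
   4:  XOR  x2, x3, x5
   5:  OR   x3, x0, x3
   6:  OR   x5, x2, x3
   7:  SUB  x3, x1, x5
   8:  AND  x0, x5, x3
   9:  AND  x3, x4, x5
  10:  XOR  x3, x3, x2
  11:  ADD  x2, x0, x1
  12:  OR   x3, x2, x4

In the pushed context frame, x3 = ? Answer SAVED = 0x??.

SAVED = 0xd3

after  0: x0=0x4a x1=0xd0 x2=0x13 x3=0xc2 x4=0xa7 x5=0x59  N=0 Z=0
after  1: x0=0xd1 x1=0xd0 x2=0x13 x3=0xc2 x4=0xa7 x5=0x59  N=1 Z=0
after  2: x0=0xd1 x1=0xd0 x2=0x93 x3=0xc2 x4=0xa7 x5=0x59  N=1 Z=0
after  3: x0=0xd1 x1=0xd0 x2=0x93 x3=0xc2 x4=0x42 x5=0x59  N=0 Z=0
after  4: x0=0xd1 x1=0xd0 x2=0x9b x3=0xc2 x4=0x42 x5=0x59  N=1 Z=0
after  5: x0=0xd1 x1=0xd0 x2=0x9b x3=0xd3 x4=0x42 x5=0x59  N=1 Z=0
after  6: x0=0xd1 x1=0xd0 x2=0x9b x3=0xd3 x4=0x42 x5=0xdb  N=1 Z=0
-- IRQ taken; context saved, return-PC = 7 --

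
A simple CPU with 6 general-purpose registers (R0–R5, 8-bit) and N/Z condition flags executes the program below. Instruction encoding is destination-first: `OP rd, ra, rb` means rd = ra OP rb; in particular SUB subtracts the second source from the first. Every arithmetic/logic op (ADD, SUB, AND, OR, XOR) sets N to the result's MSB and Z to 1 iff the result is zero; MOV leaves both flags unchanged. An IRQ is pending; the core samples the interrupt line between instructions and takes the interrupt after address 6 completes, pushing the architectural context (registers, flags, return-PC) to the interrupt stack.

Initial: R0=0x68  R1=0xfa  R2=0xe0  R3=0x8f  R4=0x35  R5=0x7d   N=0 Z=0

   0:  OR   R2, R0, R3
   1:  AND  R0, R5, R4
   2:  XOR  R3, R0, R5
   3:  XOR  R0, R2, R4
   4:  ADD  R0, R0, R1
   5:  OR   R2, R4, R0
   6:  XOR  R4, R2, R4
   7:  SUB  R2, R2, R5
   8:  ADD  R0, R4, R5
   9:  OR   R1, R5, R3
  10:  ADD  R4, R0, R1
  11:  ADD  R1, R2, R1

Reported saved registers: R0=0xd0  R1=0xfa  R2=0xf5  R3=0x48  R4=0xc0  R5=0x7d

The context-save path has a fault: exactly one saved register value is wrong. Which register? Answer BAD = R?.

after  0: R0=0x68 R1=0xfa R2=0xef R3=0x8f R4=0x35 R5=0x7d  N=1 Z=0
after  1: R0=0x35 R1=0xfa R2=0xef R3=0x8f R4=0x35 R5=0x7d  N=0 Z=0
after  2: R0=0x35 R1=0xfa R2=0xef R3=0x48 R4=0x35 R5=0x7d  N=0 Z=0
after  3: R0=0xda R1=0xfa R2=0xef R3=0x48 R4=0x35 R5=0x7d  N=1 Z=0
after  4: R0=0xd4 R1=0xfa R2=0xef R3=0x48 R4=0x35 R5=0x7d  N=1 Z=0
after  5: R0=0xd4 R1=0xfa R2=0xf5 R3=0x48 R4=0x35 R5=0x7d  N=1 Z=0
after  6: R0=0xd4 R1=0xfa R2=0xf5 R3=0x48 R4=0xc0 R5=0x7d  N=1 Z=0
-- IRQ taken; context saved, return-PC = 7 --
mismatch: R0: reported 0xd0 vs actual 0xd4

BAD = R0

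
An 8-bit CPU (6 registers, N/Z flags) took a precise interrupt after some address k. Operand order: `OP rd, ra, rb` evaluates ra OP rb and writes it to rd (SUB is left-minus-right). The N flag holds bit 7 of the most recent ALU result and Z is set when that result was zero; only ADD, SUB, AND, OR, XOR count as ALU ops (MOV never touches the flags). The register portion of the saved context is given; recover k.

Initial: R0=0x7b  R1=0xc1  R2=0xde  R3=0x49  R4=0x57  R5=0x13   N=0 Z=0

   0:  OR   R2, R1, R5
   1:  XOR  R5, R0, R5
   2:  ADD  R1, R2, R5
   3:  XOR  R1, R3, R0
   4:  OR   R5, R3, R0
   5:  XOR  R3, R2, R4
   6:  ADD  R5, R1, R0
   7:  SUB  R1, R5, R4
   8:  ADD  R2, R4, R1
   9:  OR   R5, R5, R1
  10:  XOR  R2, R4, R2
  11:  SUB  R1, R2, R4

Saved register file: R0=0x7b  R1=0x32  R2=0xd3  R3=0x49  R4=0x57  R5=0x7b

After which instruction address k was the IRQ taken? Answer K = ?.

after  0: R0=0x7b R1=0xc1 R2=0xd3 R3=0x49 R4=0x57 R5=0x13  N=1 Z=0
after  1: R0=0x7b R1=0xc1 R2=0xd3 R3=0x49 R4=0x57 R5=0x68  N=0 Z=0
after  2: R0=0x7b R1=0x3b R2=0xd3 R3=0x49 R4=0x57 R5=0x68  N=0 Z=0
after  3: R0=0x7b R1=0x32 R2=0xd3 R3=0x49 R4=0x57 R5=0x68  N=0 Z=0
after  4: R0=0x7b R1=0x32 R2=0xd3 R3=0x49 R4=0x57 R5=0x7b  N=0 Z=0
-- IRQ taken; context saved, return-PC = 5 --

K = 4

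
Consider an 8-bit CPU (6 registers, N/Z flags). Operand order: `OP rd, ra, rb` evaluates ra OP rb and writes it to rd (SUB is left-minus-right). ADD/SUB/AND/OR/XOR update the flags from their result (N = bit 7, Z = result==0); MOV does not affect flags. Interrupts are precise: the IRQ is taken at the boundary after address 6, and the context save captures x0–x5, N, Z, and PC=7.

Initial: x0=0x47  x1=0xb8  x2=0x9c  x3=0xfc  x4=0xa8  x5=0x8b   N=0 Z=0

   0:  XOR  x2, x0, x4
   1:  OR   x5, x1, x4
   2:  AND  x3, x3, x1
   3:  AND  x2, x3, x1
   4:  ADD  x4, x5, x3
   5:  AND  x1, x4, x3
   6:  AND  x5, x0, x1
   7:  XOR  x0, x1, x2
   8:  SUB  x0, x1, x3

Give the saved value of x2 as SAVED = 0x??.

after  0: x0=0x47 x1=0xb8 x2=0xef x3=0xfc x4=0xa8 x5=0x8b  N=1 Z=0
after  1: x0=0x47 x1=0xb8 x2=0xef x3=0xfc x4=0xa8 x5=0xb8  N=1 Z=0
after  2: x0=0x47 x1=0xb8 x2=0xef x3=0xb8 x4=0xa8 x5=0xb8  N=1 Z=0
after  3: x0=0x47 x1=0xb8 x2=0xb8 x3=0xb8 x4=0xa8 x5=0xb8  N=1 Z=0
after  4: x0=0x47 x1=0xb8 x2=0xb8 x3=0xb8 x4=0x70 x5=0xb8  N=0 Z=0
after  5: x0=0x47 x1=0x30 x2=0xb8 x3=0xb8 x4=0x70 x5=0xb8  N=0 Z=0
after  6: x0=0x47 x1=0x30 x2=0xb8 x3=0xb8 x4=0x70 x5=0x00  N=0 Z=1
-- IRQ taken; context saved, return-PC = 7 --

SAVED = 0xb8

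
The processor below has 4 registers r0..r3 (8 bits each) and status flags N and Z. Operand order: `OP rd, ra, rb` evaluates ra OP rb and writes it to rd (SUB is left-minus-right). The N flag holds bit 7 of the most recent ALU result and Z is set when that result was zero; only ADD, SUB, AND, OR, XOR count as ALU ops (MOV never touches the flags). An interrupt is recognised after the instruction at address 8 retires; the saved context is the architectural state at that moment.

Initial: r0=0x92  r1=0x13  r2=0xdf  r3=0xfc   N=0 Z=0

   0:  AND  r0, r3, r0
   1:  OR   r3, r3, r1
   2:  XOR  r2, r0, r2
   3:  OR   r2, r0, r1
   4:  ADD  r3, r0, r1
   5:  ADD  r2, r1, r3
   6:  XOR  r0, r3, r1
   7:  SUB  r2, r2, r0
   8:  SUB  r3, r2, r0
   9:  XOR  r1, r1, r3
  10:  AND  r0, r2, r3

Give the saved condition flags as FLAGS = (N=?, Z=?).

FLAGS = (N=0, Z=0)

after  0: r0=0x90 r1=0x13 r2=0xdf r3=0xfc  N=1 Z=0
after  1: r0=0x90 r1=0x13 r2=0xdf r3=0xff  N=1 Z=0
after  2: r0=0x90 r1=0x13 r2=0x4f r3=0xff  N=0 Z=0
after  3: r0=0x90 r1=0x13 r2=0x93 r3=0xff  N=1 Z=0
after  4: r0=0x90 r1=0x13 r2=0x93 r3=0xa3  N=1 Z=0
after  5: r0=0x90 r1=0x13 r2=0xb6 r3=0xa3  N=1 Z=0
after  6: r0=0xb0 r1=0x13 r2=0xb6 r3=0xa3  N=1 Z=0
after  7: r0=0xb0 r1=0x13 r2=0x06 r3=0xa3  N=0 Z=0
after  8: r0=0xb0 r1=0x13 r2=0x06 r3=0x56  N=0 Z=0
-- IRQ taken; context saved, return-PC = 9 --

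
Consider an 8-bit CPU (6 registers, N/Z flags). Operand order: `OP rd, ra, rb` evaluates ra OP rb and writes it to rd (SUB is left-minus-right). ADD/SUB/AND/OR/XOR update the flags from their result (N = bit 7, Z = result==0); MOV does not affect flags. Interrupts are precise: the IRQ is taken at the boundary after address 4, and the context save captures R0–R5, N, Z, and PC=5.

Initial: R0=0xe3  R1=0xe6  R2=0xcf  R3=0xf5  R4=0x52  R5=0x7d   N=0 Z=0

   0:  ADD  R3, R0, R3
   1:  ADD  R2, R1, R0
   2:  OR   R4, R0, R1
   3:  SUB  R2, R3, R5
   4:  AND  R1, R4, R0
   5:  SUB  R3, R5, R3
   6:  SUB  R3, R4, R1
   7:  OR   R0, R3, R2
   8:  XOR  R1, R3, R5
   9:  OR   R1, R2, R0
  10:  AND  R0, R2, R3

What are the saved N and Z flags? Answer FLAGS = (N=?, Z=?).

after  0: R0=0xe3 R1=0xe6 R2=0xcf R3=0xd8 R4=0x52 R5=0x7d  N=1 Z=0
after  1: R0=0xe3 R1=0xe6 R2=0xc9 R3=0xd8 R4=0x52 R5=0x7d  N=1 Z=0
after  2: R0=0xe3 R1=0xe6 R2=0xc9 R3=0xd8 R4=0xe7 R5=0x7d  N=1 Z=0
after  3: R0=0xe3 R1=0xe6 R2=0x5b R3=0xd8 R4=0xe7 R5=0x7d  N=0 Z=0
after  4: R0=0xe3 R1=0xe3 R2=0x5b R3=0xd8 R4=0xe7 R5=0x7d  N=1 Z=0
-- IRQ taken; context saved, return-PC = 5 --

FLAGS = (N=1, Z=0)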